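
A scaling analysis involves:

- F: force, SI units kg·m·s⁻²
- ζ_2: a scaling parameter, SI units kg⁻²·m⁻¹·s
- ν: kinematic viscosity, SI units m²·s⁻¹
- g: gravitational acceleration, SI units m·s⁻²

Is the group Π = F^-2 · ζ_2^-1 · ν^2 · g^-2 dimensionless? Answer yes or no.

Sum the exponent of each base dimension across the product:
  M: −2·[F]_M − [ζ_2]_M + 2·[ν]_M − 2·[g]_M = −2·(1) − (-2) + 2·(0) − 2·(0) = 0
  L: −2·[F]_L − [ζ_2]_L + 2·[ν]_L − 2·[g]_L = −2·(1) − (-1) + 2·(2) − 2·(1) = 1
  T: −2·[F]_T − [ζ_2]_T + 2·[ν]_T − 2·[g]_T = −2·(-2) − (1) + 2·(-1) − 2·(-2) = 5
Net dimensions [L T⁵] ≠ [1] — not dimensionless.

no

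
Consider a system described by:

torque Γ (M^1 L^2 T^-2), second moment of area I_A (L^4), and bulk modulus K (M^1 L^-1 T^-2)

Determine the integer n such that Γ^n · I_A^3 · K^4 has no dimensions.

-4

Balance the M exponent: (1)·n from Γ, plus 3·(0) + 4·(1) = 4 from the rest, must sum to zero.
n + 4 = 0, so n = -4.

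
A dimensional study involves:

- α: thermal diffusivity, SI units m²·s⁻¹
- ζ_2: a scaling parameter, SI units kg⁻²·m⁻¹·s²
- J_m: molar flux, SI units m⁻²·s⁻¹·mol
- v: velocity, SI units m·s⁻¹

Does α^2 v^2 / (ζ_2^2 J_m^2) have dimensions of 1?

Sum the exponent of each base dimension across the product:
  M: 2·[α]_M − 2·[ζ_2]_M − 2·[J_m]_M + 2·[v]_M = 2·(0) − 2·(-2) − 2·(0) + 2·(0) = 4
  L: 2·[α]_L − 2·[ζ_2]_L − 2·[J_m]_L + 2·[v]_L = 2·(2) − 2·(-1) − 2·(-2) + 2·(1) = 12
  T: 2·[α]_T − 2·[ζ_2]_T − 2·[J_m]_T + 2·[v]_T = 2·(-1) − 2·(2) − 2·(-1) + 2·(-1) = -6
  N: 2·[α]_N − 2·[ζ_2]_N − 2·[J_m]_N + 2·[v]_N = 2·(0) − 2·(0) − 2·(1) + 2·(0) = -2
Net dimensions [M⁴ L¹² T⁻⁶ N⁻²] ≠ [1] — not dimensionless.

no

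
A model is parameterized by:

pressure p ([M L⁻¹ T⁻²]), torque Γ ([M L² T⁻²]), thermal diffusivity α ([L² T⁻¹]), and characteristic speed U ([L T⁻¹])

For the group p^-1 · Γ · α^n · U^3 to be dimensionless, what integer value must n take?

-3

Balance the L exponent: (2)·n from α, plus −(-1) + (2) + 3·(1) = 6 from the rest, must sum to zero.
2n + 6 = 0, so n = -3.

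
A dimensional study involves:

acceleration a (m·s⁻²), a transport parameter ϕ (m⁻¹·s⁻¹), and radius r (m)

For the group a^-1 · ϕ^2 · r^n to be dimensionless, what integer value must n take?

3

Balance the L exponent: (1)·n from r, plus −(1) + 2·(-1) = -3 from the rest, must sum to zero.
n − 3 = 0, so n = 3.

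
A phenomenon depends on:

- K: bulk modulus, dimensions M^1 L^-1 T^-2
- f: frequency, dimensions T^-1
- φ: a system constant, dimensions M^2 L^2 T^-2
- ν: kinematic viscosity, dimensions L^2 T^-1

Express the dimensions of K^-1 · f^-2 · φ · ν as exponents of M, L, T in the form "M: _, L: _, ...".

Collect each base-dimension exponent across the product:
  M: −(1) − 2·(0) + (2) + (0) = 1
  L: −(-1) − 2·(0) + (2) + (2) = 5
  T: −(-2) − 2·(-1) + (-2) + (-1) = 1
So the dimensions are [M L⁵ T].

M: 1, L: 5, T: 1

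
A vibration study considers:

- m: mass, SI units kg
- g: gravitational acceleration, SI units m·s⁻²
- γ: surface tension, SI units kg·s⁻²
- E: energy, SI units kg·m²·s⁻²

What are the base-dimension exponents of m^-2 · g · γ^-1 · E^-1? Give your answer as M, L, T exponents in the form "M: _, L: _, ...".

Collect each base-dimension exponent across the product:
  M: −2·(1) + (0) − (1) − (1) = -4
  L: −2·(0) + (1) − (0) − (2) = -1
  T: −2·(0) + (-2) − (-2) − (-2) = 2
So the dimensions are [M⁻⁴ L⁻¹ T²].

M: -4, L: -1, T: 2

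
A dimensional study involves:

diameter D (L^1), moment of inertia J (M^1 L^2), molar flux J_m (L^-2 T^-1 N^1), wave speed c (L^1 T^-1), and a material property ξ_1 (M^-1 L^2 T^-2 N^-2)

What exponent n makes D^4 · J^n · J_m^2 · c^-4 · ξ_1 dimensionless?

Balance the M exponent: (1)·n from J, plus 4·(0) + 2·(0) − 4·(0) + (-1) = -1 from the rest, must sum to zero.
n − 1 = 0, so n = 1.

1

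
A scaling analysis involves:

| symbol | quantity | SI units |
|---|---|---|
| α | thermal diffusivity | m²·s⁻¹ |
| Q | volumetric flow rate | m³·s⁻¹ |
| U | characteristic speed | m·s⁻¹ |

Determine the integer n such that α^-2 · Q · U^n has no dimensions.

1

Balance the L exponent: (1)·n from U, plus −2·(2) + (3) = -1 from the rest, must sum to zero.
n − 1 = 0, so n = 1.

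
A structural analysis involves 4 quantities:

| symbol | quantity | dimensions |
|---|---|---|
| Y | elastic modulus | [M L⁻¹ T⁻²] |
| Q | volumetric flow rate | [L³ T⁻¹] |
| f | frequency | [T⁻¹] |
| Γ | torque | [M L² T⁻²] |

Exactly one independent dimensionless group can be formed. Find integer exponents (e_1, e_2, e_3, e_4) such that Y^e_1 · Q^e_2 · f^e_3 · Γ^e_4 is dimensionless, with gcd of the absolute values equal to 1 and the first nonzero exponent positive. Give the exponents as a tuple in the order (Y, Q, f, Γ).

(1, 1, -1, -1)

M: e_1·(1) + e_2·(0) + e_3·(0) + e_4·(1) = 0
L: e_1·(-1) + e_2·(3) + e_3·(0) + e_4·(2) = 0
T: e_1·(-2) + e_2·(-1) + e_3·(-1) + e_4·(-2) = 0
Solving this homogeneous linear system for the smallest-integer solution (first nonzero entry positive) gives (1, 1, -1, -1).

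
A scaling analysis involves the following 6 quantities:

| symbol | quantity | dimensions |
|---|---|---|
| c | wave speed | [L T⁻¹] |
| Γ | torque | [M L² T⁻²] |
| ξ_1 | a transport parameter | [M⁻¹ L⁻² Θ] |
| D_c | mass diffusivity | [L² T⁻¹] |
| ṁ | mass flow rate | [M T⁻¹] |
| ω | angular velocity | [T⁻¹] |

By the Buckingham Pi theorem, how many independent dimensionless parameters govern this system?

2

There are 6 variables and 4 base dimensions (M, L, T, Θ).
The dimension matrix has rank 4.
Independent dimensionless groups: 6 − 4 = 2.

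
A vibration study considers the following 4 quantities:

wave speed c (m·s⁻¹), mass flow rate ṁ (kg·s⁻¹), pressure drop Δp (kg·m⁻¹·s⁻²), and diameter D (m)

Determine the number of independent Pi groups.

There are 4 variables and 3 base dimensions (M, L, T).
The dimension matrix has rank 3.
Independent dimensionless groups: 4 − 3 = 1.

1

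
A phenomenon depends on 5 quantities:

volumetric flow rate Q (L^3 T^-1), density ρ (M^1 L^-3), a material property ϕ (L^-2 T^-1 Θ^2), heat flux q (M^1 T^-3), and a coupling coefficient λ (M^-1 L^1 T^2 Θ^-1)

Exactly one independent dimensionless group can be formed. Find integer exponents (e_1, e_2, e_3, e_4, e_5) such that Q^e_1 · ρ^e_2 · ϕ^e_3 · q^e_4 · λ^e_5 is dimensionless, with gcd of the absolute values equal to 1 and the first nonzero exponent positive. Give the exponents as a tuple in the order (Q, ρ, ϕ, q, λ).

M: e_1·(0) + e_2·(1) + e_3·(0) + e_4·(1) + e_5·(-1) = 0
L: e_1·(3) + e_2·(-3) + e_3·(-2) + e_4·(0) + e_5·(1) = 0
T: e_1·(-1) + e_2·(0) + e_3·(-1) + e_4·(-3) + e_5·(2) = 0
Θ: e_1·(0) + e_2·(0) + e_3·(2) + e_4·(0) + e_5·(-1) = 0
Solving this homogeneous linear system for the smallest-integer solution (first nonzero entry positive) gives (3, 3, 2, 1, 4).

(3, 3, 2, 1, 4)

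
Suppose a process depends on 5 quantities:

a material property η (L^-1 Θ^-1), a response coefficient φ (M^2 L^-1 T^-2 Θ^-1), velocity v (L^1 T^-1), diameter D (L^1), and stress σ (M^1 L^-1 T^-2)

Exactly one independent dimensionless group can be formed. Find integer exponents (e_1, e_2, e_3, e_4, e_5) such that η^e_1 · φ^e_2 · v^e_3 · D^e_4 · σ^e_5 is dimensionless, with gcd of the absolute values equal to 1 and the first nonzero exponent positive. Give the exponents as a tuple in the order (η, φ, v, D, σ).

(1, -1, -2, 4, 2)

M: e_1·(0) + e_2·(2) + e_3·(0) + e_4·(0) + e_5·(1) = 0
L: e_1·(-1) + e_2·(-1) + e_3·(1) + e_4·(1) + e_5·(-1) = 0
T: e_1·(0) + e_2·(-2) + e_3·(-1) + e_4·(0) + e_5·(-2) = 0
Θ: e_1·(-1) + e_2·(-1) + e_3·(0) + e_4·(0) + e_5·(0) = 0
Solving this homogeneous linear system for the smallest-integer solution (first nonzero entry positive) gives (1, -1, -2, 4, 2).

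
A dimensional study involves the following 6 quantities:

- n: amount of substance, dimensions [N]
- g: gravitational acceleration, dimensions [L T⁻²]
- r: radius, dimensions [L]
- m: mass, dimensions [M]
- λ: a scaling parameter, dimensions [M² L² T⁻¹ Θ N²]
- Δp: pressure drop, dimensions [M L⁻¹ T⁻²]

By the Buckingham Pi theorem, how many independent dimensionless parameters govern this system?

There are 6 variables and 5 base dimensions (M, L, T, Θ, N).
The dimension matrix has rank 5.
Independent dimensionless groups: 6 − 5 = 1.

1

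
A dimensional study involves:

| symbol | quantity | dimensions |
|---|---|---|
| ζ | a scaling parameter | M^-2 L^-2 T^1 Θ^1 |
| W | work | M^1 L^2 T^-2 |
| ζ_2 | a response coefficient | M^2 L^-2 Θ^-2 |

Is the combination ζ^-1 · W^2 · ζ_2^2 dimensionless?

no

Sum the exponent of each base dimension across the product:
  M: −[ζ]_M + 2·[W]_M + 2·[ζ_2]_M = −(-2) + 2·(1) + 2·(2) = 8
  L: −[ζ]_L + 2·[W]_L + 2·[ζ_2]_L = −(-2) + 2·(2) + 2·(-2) = 2
  T: −[ζ]_T + 2·[W]_T + 2·[ζ_2]_T = −(1) + 2·(-2) + 2·(0) = -5
  Θ: −[ζ]_Θ + 2·[W]_Θ + 2·[ζ_2]_Θ = −(1) + 2·(0) + 2·(-2) = -5
Net dimensions [M⁸ L² T⁻⁵ Θ⁻⁵] ≠ [1] — not dimensionless.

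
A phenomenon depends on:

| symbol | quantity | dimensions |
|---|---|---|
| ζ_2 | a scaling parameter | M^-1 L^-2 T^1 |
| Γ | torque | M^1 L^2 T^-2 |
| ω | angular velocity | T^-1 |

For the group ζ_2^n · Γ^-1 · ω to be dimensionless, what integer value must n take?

Balance the M exponent: (-1)·n from ζ_2, plus −(1) + (0) = -1 from the rest, must sum to zero.
−n − 1 = 0, so n = -1.

-1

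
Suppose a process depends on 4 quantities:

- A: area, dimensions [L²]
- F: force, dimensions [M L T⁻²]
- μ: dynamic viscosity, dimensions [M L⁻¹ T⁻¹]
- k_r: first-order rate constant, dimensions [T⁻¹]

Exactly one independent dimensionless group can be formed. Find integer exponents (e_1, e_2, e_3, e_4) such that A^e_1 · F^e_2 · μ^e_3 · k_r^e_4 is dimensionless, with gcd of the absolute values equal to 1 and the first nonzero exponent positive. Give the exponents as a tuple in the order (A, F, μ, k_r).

(1, -1, 1, 1)

M: e_1·(0) + e_2·(1) + e_3·(1) + e_4·(0) = 0
L: e_1·(2) + e_2·(1) + e_3·(-1) + e_4·(0) = 0
T: e_1·(0) + e_2·(-2) + e_3·(-1) + e_4·(-1) = 0
Solving this homogeneous linear system for the smallest-integer solution (first nonzero entry positive) gives (1, -1, 1, 1).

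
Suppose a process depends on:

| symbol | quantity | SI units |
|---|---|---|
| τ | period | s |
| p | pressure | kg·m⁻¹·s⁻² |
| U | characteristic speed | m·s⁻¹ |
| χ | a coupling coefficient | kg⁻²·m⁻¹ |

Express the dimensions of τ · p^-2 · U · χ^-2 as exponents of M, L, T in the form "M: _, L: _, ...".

M: 2, L: 5, T: 4

Collect each base-dimension exponent across the product:
  M: (0) − 2·(1) + (0) − 2·(-2) = 2
  L: (0) − 2·(-1) + (1) − 2·(-1) = 5
  T: (1) − 2·(-2) + (-1) − 2·(0) = 4
So the dimensions are [M² L⁵ T⁴].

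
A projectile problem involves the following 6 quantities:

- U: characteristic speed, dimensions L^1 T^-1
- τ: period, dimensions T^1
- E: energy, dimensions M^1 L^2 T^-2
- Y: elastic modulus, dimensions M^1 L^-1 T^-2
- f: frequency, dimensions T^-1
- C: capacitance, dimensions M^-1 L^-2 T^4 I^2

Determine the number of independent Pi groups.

There are 6 variables and 4 base dimensions (M, L, T, I).
The dimension matrix has rank 4.
Independent dimensionless groups: 6 − 4 = 2.

2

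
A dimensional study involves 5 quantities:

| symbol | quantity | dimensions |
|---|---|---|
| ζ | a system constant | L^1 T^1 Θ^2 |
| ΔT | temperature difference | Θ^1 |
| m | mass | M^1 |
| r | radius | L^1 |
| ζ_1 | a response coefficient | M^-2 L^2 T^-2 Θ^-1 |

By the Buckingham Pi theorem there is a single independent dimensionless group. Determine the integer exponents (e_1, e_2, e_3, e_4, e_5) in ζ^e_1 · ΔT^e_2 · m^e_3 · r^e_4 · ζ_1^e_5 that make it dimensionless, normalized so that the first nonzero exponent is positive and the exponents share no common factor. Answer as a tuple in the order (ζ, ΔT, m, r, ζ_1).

M: e_1·(0) + e_2·(0) + e_3·(1) + e_4·(0) + e_5·(-2) = 0
L: e_1·(1) + e_2·(0) + e_3·(0) + e_4·(1) + e_5·(2) = 0
T: e_1·(1) + e_2·(0) + e_3·(0) + e_4·(0) + e_5·(-2) = 0
Θ: e_1·(2) + e_2·(1) + e_3·(0) + e_4·(0) + e_5·(-1) = 0
Solving this homogeneous linear system for the smallest-integer solution (first nonzero entry positive) gives (2, -3, 2, -4, 1).

(2, -3, 2, -4, 1)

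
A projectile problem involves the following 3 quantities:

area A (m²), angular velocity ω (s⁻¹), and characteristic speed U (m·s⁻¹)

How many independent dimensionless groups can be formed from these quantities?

There are 3 variables and 2 base dimensions (L, T).
The dimension matrix has rank 2.
Independent dimensionless groups: 3 − 2 = 1.

1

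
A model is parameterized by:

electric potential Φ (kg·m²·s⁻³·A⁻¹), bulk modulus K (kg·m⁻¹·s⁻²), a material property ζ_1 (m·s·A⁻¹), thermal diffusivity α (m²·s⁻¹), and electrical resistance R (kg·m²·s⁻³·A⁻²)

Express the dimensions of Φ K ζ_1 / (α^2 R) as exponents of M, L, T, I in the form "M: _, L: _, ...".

Collect each base-dimension exponent across the product:
  M: (1) + (1) + (0) − 2·(0) − (1) = 1
  L: (2) + (-1) + (1) − 2·(2) − (2) = -4
  T: (-3) + (-2) + (1) − 2·(-1) − (-3) = 1
  I: (-1) + (0) + (-1) − 2·(0) − (-2) = 0
So the dimensions are [M L⁻⁴ T].

M: 1, L: -4, T: 1, I: 0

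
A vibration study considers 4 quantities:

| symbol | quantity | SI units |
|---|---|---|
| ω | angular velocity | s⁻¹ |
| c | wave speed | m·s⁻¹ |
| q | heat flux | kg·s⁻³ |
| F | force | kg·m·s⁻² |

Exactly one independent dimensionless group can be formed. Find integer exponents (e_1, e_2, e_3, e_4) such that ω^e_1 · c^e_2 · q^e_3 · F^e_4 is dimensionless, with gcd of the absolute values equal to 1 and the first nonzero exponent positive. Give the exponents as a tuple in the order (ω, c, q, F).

M: e_1·(0) + e_2·(0) + e_3·(1) + e_4·(1) = 0
L: e_1·(0) + e_2·(1) + e_3·(0) + e_4·(1) = 0
T: e_1·(-1) + e_2·(-1) + e_3·(-3) + e_4·(-2) = 0
Solving this homogeneous linear system for the smallest-integer solution (first nonzero entry positive) gives (2, -1, -1, 1).

(2, -1, -1, 1)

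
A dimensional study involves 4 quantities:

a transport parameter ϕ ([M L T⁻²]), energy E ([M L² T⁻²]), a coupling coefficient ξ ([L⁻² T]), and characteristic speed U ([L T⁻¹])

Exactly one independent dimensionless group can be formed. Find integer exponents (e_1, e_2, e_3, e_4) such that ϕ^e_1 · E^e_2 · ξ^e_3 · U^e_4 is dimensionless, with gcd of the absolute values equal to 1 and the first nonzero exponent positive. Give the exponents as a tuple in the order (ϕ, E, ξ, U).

M: e_1·(1) + e_2·(1) + e_3·(0) + e_4·(0) = 0
L: e_1·(1) + e_2·(2) + e_3·(-2) + e_4·(1) = 0
T: e_1·(-2) + e_2·(-2) + e_3·(1) + e_4·(-1) = 0
Solving this homogeneous linear system for the smallest-integer solution (first nonzero entry positive) gives (1, -1, -1, -1).

(1, -1, -1, -1)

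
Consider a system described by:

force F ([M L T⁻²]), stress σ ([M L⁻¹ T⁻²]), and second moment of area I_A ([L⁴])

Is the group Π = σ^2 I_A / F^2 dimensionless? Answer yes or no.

yes

Sum the exponent of each base dimension across the product:
  M: −2·[F]_M + 2·[σ]_M + [I_A]_M = −2·(1) + 2·(1) + (0) = 0
  L: −2·[F]_L + 2·[σ]_L + [I_A]_L = −2·(1) + 2·(-1) + (4) = 0
  T: −2·[F]_T + 2·[σ]_T + [I_A]_T = −2·(-2) + 2·(-2) + (0) = 0
  Θ: −2·[F]_Θ + 2·[σ]_Θ + [I_A]_Θ = −2·(0) + 2·(0) + (0) = 0
  N: −2·[F]_N + 2·[σ]_N + [I_A]_N = −2·(0) + 2·(0) + (0) = 0
All base exponents vanish — dimensionless.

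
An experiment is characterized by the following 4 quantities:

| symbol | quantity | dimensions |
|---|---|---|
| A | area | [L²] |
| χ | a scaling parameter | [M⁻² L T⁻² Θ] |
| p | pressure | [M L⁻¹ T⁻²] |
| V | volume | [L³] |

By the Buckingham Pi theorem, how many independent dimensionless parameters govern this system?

1

There are 4 variables and 4 base dimensions (M, L, T, Θ).
The dimension matrix has rank 3 (less than 4: the dimension vectors are linearly dependent).
Independent dimensionless groups: 4 − 3 = 1.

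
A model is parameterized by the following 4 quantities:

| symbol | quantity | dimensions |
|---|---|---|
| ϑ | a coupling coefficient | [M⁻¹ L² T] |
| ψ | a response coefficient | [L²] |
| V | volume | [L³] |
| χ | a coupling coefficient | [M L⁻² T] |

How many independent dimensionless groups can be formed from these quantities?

There are 4 variables and 3 base dimensions (M, L, T).
The dimension matrix has rank 3.
Independent dimensionless groups: 4 − 3 = 1.

1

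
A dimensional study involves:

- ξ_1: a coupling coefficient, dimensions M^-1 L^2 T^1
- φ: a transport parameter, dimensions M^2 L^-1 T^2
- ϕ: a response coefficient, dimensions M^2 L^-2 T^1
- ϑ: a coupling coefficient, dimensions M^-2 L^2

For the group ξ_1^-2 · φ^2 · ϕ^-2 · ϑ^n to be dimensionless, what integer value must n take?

1

Balance the M exponent: (-2)·n from ϑ, plus −2·(-1) + 2·(2) − 2·(2) = 2 from the rest, must sum to zero.
-2n + 2 = 0, so n = 1.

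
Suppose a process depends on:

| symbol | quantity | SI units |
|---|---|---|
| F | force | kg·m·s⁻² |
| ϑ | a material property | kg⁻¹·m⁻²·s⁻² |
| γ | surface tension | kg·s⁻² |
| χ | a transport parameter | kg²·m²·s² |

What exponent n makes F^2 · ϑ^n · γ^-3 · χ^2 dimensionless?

Balance the M exponent: (-1)·n from ϑ, plus 2·(1) − 3·(1) + 2·(2) = 3 from the rest, must sum to zero.
−n + 3 = 0, so n = 3.

3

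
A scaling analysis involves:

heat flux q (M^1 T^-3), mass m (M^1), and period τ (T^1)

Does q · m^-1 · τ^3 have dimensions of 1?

yes

Sum the exponent of each base dimension across the product:
  M: [q]_M − [m]_M + 3·[τ]_M = (1) − (1) + 3·(0) = 0
  L: [q]_L − [m]_L + 3·[τ]_L = (0) − (0) + 3·(0) = 0
  T: [q]_T − [m]_T + 3·[τ]_T = (-3) − (0) + 3·(1) = 0
  Θ: [q]_Θ − [m]_Θ + 3·[τ]_Θ = (0) − (0) + 3·(0) = 0
All base exponents vanish — dimensionless.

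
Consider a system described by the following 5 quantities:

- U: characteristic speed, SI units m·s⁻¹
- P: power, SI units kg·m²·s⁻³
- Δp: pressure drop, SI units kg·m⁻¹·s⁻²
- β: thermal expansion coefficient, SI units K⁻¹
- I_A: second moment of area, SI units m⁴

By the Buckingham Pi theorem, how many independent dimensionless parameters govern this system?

There are 5 variables and 4 base dimensions (M, L, T, Θ).
The dimension matrix has rank 4.
Independent dimensionless groups: 5 − 4 = 1.

1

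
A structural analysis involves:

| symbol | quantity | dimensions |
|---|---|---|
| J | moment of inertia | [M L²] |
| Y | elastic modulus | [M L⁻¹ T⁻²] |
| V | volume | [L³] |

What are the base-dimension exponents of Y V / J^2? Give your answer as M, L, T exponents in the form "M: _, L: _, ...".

Collect each base-dimension exponent across the product:
  M: −2·(1) + (1) + (0) = -1
  L: −2·(2) + (-1) + (3) = -2
  T: −2·(0) + (-2) + (0) = -2
So the dimensions are [M⁻¹ L⁻² T⁻²].

M: -1, L: -2, T: -2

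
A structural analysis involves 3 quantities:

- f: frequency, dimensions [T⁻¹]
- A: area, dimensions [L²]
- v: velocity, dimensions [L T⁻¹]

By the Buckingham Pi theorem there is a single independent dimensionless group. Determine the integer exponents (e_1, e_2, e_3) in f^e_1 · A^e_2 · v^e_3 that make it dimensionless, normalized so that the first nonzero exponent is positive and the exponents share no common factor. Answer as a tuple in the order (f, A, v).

L: e_1·(0) + e_2·(2) + e_3·(1) = 0
T: e_1·(-1) + e_2·(0) + e_3·(-1) = 0
Solving this homogeneous linear system for the smallest-integer solution (first nonzero entry positive) gives (2, 1, -2).

(2, 1, -2)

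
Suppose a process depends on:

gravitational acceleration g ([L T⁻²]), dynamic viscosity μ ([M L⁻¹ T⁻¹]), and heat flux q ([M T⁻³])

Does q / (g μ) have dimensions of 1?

yes

Sum the exponent of each base dimension across the product:
  M: −[g]_M − [μ]_M + [q]_M = −(0) − (1) + (1) = 0
  L: −[g]_L − [μ]_L + [q]_L = −(1) − (-1) + (0) = 0
  T: −[g]_T − [μ]_T + [q]_T = −(-2) − (-1) + (-3) = 0
  Θ: −[g]_Θ − [μ]_Θ + [q]_Θ = −(0) − (0) + (0) = 0
All base exponents vanish — dimensionless.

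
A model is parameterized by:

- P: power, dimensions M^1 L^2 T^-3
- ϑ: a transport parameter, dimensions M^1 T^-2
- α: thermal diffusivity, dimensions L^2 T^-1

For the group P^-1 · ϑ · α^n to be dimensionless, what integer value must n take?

Balance the L exponent: (2)·n from α, plus −(2) + (0) = -2 from the rest, must sum to zero.
2n − 2 = 0, so n = 1.

1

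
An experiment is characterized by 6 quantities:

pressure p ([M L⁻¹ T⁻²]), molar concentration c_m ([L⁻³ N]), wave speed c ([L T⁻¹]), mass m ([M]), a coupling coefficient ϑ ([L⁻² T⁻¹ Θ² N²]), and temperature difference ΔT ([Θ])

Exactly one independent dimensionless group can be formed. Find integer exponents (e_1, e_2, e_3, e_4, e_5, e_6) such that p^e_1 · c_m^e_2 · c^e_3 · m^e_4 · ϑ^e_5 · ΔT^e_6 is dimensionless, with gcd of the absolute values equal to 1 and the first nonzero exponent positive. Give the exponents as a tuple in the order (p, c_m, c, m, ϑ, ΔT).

(1, -2, -3, -1, 1, -2)

M: e_1·(1) + e_2·(0) + e_3·(0) + e_4·(1) + e_5·(0) + e_6·(0) = 0
L: e_1·(-1) + e_2·(-3) + e_3·(1) + e_4·(0) + e_5·(-2) + e_6·(0) = 0
T: e_1·(-2) + e_2·(0) + e_3·(-1) + e_4·(0) + e_5·(-1) + e_6·(0) = 0
Θ: e_1·(0) + e_2·(0) + e_3·(0) + e_4·(0) + e_5·(2) + e_6·(1) = 0
N: e_1·(0) + e_2·(1) + e_3·(0) + e_4·(0) + e_5·(2) + e_6·(0) = 0
Solving this homogeneous linear system for the smallest-integer solution (first nonzero entry positive) gives (1, -2, -3, -1, 1, -2).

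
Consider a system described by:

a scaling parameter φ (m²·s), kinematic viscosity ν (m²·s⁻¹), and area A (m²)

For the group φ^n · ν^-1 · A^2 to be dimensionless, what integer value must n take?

Balance the L exponent: (2)·n from φ, plus −(2) + 2·(2) = 2 from the rest, must sum to zero.
2n + 2 = 0, so n = -1.

-1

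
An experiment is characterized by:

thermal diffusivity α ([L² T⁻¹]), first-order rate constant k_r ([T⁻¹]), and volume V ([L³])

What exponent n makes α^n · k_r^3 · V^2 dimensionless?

-3

Balance the L exponent: (2)·n from α, plus 3·(0) + 2·(3) = 6 from the rest, must sum to zero.
2n + 6 = 0, so n = -3.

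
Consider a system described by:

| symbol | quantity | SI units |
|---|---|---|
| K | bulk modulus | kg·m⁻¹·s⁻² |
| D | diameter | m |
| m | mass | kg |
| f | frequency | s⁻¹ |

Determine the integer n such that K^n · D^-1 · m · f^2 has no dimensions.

Balance the M exponent: (1)·n from K, plus −(0) + (1) + 2·(0) = 1 from the rest, must sum to zero.
n + 1 = 0, so n = -1.

-1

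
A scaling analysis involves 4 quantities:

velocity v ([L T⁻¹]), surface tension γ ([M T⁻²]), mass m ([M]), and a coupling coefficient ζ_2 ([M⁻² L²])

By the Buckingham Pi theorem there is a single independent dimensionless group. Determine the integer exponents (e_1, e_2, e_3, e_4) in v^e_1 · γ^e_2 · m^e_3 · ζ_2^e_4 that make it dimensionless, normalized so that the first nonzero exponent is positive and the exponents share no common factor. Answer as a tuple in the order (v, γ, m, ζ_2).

M: e_1·(0) + e_2·(1) + e_3·(1) + e_4·(-2) = 0
L: e_1·(1) + e_2·(0) + e_3·(0) + e_4·(2) = 0
T: e_1·(-1) + e_2·(-2) + e_3·(0) + e_4·(0) = 0
Solving this homogeneous linear system for the smallest-integer solution (first nonzero entry positive) gives (2, -1, -1, -1).

(2, -1, -1, -1)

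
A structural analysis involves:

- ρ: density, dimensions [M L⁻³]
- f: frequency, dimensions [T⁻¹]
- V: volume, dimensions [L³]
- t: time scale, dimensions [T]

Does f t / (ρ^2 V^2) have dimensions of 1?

Sum the exponent of each base dimension across the product:
  M: −2·[ρ]_M + [f]_M − 2·[V]_M + [t]_M = −2·(1) + (0) − 2·(0) + (0) = -2
  L: −2·[ρ]_L + [f]_L − 2·[V]_L + [t]_L = −2·(-3) + (0) − 2·(3) + (0) = 0
  T: −2·[ρ]_T + [f]_T − 2·[V]_T + [t]_T = −2·(0) + (-1) − 2·(0) + (1) = 0
Net dimensions [M⁻²] ≠ [1] — not dimensionless.

no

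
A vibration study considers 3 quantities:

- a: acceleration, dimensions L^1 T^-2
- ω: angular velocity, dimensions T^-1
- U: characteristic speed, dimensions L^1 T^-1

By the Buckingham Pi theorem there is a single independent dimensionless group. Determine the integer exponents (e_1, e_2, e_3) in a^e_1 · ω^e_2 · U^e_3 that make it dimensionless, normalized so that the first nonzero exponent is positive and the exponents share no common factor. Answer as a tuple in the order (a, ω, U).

(1, -1, -1)

L: e_1·(1) + e_2·(0) + e_3·(1) = 0
T: e_1·(-2) + e_2·(-1) + e_3·(-1) = 0
Solving this homogeneous linear system for the smallest-integer solution (first nonzero entry positive) gives (1, -1, -1).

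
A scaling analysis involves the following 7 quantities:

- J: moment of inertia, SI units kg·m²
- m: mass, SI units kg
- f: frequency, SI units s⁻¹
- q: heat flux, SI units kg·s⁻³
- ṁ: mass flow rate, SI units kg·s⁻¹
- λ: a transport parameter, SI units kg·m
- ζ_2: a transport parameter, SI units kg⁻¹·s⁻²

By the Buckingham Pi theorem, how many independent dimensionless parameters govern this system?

4

There are 7 variables and 3 base dimensions (M, L, T).
The dimension matrix has rank 3.
Independent dimensionless groups: 7 − 3 = 4.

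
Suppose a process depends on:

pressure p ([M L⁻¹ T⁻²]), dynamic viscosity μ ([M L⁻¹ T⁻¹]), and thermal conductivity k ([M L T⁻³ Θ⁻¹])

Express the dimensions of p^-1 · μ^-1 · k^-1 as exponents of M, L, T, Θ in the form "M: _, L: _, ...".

Collect each base-dimension exponent across the product:
  M: −(1) − (1) − (1) = -3
  L: −(-1) − (-1) − (1) = 1
  T: −(-2) − (-1) − (-3) = 6
  Θ: −(0) − (0) − (-1) = 1
So the dimensions are [M⁻³ L T⁶ Θ].

M: -3, L: 1, T: 6, Θ: 1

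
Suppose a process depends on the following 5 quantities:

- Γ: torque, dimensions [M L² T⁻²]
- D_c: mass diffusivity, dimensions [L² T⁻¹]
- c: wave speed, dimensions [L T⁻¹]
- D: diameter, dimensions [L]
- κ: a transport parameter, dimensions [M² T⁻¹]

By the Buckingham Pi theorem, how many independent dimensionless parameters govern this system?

There are 5 variables and 3 base dimensions (M, L, T).
The dimension matrix has rank 3.
Independent dimensionless groups: 5 − 3 = 2.

2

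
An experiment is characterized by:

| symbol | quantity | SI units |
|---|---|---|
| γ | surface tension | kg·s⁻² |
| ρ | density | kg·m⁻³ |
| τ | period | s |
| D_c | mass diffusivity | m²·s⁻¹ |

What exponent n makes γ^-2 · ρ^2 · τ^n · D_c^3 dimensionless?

Balance the T exponent: (1)·n from τ, plus −2·(-2) + 2·(0) + 3·(-1) = 1 from the rest, must sum to zero.
n + 1 = 0, so n = -1.

-1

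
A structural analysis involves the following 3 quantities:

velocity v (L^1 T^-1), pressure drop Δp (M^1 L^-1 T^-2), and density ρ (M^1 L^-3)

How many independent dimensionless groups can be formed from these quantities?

There are 3 variables and 3 base dimensions (M, L, T).
The dimension matrix has rank 2 (less than 3: the dimension vectors are linearly dependent).
Independent dimensionless groups: 3 − 2 = 1.

1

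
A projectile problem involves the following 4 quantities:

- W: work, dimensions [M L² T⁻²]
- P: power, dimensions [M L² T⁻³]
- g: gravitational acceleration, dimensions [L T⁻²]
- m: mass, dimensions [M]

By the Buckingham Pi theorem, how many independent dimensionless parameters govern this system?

1

There are 4 variables and 3 base dimensions (M, L, T).
The dimension matrix has rank 3.
Independent dimensionless groups: 4 − 3 = 1.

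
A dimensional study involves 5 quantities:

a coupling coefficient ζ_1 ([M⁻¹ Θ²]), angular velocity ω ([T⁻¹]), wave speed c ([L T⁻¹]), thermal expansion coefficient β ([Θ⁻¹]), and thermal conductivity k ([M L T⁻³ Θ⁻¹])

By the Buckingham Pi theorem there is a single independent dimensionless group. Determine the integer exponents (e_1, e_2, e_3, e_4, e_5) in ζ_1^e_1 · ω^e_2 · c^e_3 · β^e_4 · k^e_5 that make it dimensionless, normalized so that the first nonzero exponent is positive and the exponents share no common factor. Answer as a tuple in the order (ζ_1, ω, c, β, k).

M: e_1·(-1) + e_2·(0) + e_3·(0) + e_4·(0) + e_5·(1) = 0
L: e_1·(0) + e_2·(0) + e_3·(1) + e_4·(0) + e_5·(1) = 0
T: e_1·(0) + e_2·(-1) + e_3·(-1) + e_4·(0) + e_5·(-3) = 0
Θ: e_1·(2) + e_2·(0) + e_3·(0) + e_4·(-1) + e_5·(-1) = 0
Solving this homogeneous linear system for the smallest-integer solution (first nonzero entry positive) gives (1, -2, -1, 1, 1).

(1, -2, -1, 1, 1)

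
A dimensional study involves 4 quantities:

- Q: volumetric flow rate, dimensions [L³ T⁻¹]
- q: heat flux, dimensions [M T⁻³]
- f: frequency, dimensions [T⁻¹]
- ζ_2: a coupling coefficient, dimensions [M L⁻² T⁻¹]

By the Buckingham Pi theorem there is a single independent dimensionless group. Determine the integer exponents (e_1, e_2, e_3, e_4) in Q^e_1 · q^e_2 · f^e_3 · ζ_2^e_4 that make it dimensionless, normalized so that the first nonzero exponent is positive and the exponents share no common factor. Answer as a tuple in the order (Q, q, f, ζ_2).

(2, -3, 4, 3)

M: e_1·(0) + e_2·(1) + e_3·(0) + e_4·(1) = 0
L: e_1·(3) + e_2·(0) + e_3·(0) + e_4·(-2) = 0
T: e_1·(-1) + e_2·(-3) + e_3·(-1) + e_4·(-1) = 0
Solving this homogeneous linear system for the smallest-integer solution (first nonzero entry positive) gives (2, -3, 4, 3).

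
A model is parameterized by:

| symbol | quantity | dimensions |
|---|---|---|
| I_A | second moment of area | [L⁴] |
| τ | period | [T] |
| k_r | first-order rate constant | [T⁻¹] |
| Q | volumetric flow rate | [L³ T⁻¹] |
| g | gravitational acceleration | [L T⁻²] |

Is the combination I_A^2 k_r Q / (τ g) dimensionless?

Sum the exponent of each base dimension across the product:
  L: 2·[I_A]_L − [τ]_L + [k_r]_L + [Q]_L − [g]_L = 2·(4) − (0) + (0) + (3) − (1) = 10
  T: 2·[I_A]_T − [τ]_T + [k_r]_T + [Q]_T − [g]_T = 2·(0) − (1) + (-1) + (-1) − (-2) = -1
Net dimensions [L¹⁰ T⁻¹] ≠ [1] — not dimensionless.

no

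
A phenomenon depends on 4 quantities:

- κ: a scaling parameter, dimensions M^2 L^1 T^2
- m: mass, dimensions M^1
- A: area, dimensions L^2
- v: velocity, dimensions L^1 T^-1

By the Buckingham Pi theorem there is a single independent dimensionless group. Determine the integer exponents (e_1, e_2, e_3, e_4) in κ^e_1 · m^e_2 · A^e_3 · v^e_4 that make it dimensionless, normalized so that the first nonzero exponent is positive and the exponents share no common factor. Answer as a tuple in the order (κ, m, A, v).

(2, -4, -3, 4)

M: e_1·(2) + e_2·(1) + e_3·(0) + e_4·(0) = 0
L: e_1·(1) + e_2·(0) + e_3·(2) + e_4·(1) = 0
T: e_1·(2) + e_2·(0) + e_3·(0) + e_4·(-1) = 0
Solving this homogeneous linear system for the smallest-integer solution (first nonzero entry positive) gives (2, -4, -3, 4).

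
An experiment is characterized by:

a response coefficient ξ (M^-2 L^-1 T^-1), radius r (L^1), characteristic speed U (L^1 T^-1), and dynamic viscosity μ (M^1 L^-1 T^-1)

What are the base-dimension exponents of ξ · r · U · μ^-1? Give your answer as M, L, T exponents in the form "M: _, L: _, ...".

Collect each base-dimension exponent across the product:
  M: (-2) + (0) + (0) − (1) = -3
  L: (-1) + (1) + (1) − (-1) = 2
  T: (-1) + (0) + (-1) − (-1) = -1
So the dimensions are [M⁻³ L² T⁻¹].

M: -3, L: 2, T: -1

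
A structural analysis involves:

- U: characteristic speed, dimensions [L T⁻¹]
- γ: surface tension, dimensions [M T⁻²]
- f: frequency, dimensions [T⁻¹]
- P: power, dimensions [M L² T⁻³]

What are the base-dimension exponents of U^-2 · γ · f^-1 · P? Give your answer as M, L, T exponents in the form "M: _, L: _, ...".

Collect each base-dimension exponent across the product:
  M: −2·(0) + (1) − (0) + (1) = 2
  L: −2·(1) + (0) − (0) + (2) = 0
  T: −2·(-1) + (-2) − (-1) + (-3) = -2
So the dimensions are [M² T⁻²].

M: 2, L: 0, T: -2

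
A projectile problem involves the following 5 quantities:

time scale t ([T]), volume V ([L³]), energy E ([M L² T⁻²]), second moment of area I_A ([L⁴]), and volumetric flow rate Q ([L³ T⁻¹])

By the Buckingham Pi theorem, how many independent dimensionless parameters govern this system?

2

There are 5 variables and 3 base dimensions (M, L, T).
The dimension matrix has rank 3.
Independent dimensionless groups: 5 − 3 = 2.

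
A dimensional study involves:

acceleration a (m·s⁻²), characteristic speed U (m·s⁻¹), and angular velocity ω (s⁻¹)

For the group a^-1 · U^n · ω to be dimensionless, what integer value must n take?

1

Balance the L exponent: (1)·n from U, plus −(1) + (0) = -1 from the rest, must sum to zero.
n − 1 = 0, so n = 1.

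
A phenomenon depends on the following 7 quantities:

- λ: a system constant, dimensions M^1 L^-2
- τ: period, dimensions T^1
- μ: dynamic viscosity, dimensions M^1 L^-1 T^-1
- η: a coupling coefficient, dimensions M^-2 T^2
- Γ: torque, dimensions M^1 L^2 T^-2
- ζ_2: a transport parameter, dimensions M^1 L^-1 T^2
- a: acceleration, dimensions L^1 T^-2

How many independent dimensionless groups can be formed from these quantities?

There are 7 variables and 3 base dimensions (M, L, T).
The dimension matrix has rank 3.
Independent dimensionless groups: 7 − 3 = 4.

4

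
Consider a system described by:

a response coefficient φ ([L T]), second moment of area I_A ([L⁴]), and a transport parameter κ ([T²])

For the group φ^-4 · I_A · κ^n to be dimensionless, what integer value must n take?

Balance the T exponent: (2)·n from κ, plus −4·(1) + (0) = -4 from the rest, must sum to zero.
2n − 4 = 0, so n = 2.

2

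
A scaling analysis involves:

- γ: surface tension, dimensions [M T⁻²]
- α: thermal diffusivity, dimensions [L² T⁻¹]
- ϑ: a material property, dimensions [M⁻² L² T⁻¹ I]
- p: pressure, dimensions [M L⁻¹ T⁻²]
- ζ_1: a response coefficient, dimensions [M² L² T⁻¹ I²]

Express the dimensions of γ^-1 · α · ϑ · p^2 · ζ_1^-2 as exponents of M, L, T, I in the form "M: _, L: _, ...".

M: -5, L: -2, T: -2, I: -3

Collect each base-dimension exponent across the product:
  M: −(1) + (0) + (-2) + 2·(1) − 2·(2) = -5
  L: −(0) + (2) + (2) + 2·(-1) − 2·(2) = -2
  T: −(-2) + (-1) + (-1) + 2·(-2) − 2·(-1) = -2
  I: −(0) + (0) + (1) + 2·(0) − 2·(2) = -3
So the dimensions are [M⁻⁵ L⁻² T⁻² I⁻³].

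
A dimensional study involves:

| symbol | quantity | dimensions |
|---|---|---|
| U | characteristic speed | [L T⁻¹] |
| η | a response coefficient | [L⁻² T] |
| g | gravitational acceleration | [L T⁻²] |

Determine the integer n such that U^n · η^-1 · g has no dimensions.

Balance the L exponent: (1)·n from U, plus −(-2) + (1) = 3 from the rest, must sum to zero.
n + 3 = 0, so n = -3.

-3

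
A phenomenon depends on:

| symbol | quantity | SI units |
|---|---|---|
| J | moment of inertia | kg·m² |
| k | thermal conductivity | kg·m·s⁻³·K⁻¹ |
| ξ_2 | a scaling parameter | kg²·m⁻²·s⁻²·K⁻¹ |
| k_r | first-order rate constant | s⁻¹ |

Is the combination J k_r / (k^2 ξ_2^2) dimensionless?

Sum the exponent of each base dimension across the product:
  M: [J]_M − 2·[k]_M − 2·[ξ_2]_M + [k_r]_M = (1) − 2·(1) − 2·(2) + (0) = -5
  L: [J]_L − 2·[k]_L − 2·[ξ_2]_L + [k_r]_L = (2) − 2·(1) − 2·(-2) + (0) = 4
  T: [J]_T − 2·[k]_T − 2·[ξ_2]_T + [k_r]_T = (0) − 2·(-3) − 2·(-2) + (-1) = 9
  Θ: [J]_Θ − 2·[k]_Θ − 2·[ξ_2]_Θ + [k_r]_Θ = (0) − 2·(-1) − 2·(-1) + (0) = 4
Net dimensions [M⁻⁵ L⁴ T⁹ Θ⁴] ≠ [1] — not dimensionless.

no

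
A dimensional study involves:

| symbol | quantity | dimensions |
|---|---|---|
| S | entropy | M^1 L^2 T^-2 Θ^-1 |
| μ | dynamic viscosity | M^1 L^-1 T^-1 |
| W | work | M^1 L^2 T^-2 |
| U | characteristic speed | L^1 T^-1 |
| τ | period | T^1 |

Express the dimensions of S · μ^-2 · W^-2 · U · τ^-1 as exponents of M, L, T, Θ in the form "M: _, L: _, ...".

M: -3, L: 1, T: 2, Θ: -1

Collect each base-dimension exponent across the product:
  M: (1) − 2·(1) − 2·(1) + (0) − (0) = -3
  L: (2) − 2·(-1) − 2·(2) + (1) − (0) = 1
  T: (-2) − 2·(-1) − 2·(-2) + (-1) − (1) = 2
  Θ: (-1) − 2·(0) − 2·(0) + (0) − (0) = -1
So the dimensions are [M⁻³ L T² Θ⁻¹].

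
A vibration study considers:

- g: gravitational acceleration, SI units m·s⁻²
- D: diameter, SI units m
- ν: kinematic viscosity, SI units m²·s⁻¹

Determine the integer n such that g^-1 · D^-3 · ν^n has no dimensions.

2

Balance the L exponent: (2)·n from ν, plus −(1) − 3·(1) = -4 from the rest, must sum to zero.
2n − 4 = 0, so n = 2.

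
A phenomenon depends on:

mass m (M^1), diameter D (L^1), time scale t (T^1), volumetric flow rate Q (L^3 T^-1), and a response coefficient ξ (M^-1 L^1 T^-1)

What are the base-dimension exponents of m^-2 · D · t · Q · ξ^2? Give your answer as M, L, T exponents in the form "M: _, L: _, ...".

M: -4, L: 6, T: -2

Collect each base-dimension exponent across the product:
  M: −2·(1) + (0) + (0) + (0) + 2·(-1) = -4
  L: −2·(0) + (1) + (0) + (3) + 2·(1) = 6
  T: −2·(0) + (0) + (1) + (-1) + 2·(-1) = -2
So the dimensions are [M⁻⁴ L⁶ T⁻²].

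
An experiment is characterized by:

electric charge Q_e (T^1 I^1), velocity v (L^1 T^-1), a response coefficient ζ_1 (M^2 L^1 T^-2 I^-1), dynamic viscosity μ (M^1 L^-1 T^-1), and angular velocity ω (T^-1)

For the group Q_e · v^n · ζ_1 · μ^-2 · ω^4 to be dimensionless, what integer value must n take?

Balance the L exponent: (1)·n from v, plus (0) + (1) − 2·(-1) + 4·(0) = 3 from the rest, must sum to zero.
n + 3 = 0, so n = -3.

-3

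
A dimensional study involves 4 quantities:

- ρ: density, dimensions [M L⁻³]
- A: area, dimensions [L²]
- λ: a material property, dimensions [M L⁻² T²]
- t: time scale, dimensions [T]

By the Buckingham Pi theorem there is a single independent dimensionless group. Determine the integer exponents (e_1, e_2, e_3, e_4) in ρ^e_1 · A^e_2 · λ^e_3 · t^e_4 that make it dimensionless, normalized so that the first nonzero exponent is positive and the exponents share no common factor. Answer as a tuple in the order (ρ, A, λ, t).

(2, 1, -2, 4)

M: e_1·(1) + e_2·(0) + e_3·(1) + e_4·(0) = 0
L: e_1·(-3) + e_2·(2) + e_3·(-2) + e_4·(0) = 0
T: e_1·(0) + e_2·(0) + e_3·(2) + e_4·(1) = 0
Solving this homogeneous linear system for the smallest-integer solution (first nonzero entry positive) gives (2, 1, -2, 4).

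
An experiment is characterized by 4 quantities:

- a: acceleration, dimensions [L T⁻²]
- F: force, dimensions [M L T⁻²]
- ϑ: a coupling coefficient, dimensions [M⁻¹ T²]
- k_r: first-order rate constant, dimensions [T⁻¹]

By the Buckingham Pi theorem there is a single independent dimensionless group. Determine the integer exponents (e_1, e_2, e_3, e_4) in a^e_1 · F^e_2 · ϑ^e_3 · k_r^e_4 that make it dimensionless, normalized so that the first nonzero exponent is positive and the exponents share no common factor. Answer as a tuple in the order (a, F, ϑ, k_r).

M: e_1·(0) + e_2·(1) + e_3·(-1) + e_4·(0) = 0
L: e_1·(1) + e_2·(1) + e_3·(0) + e_4·(0) = 0
T: e_1·(-2) + e_2·(-2) + e_3·(2) + e_4·(-1) = 0
Solving this homogeneous linear system for the smallest-integer solution (first nonzero entry positive) gives (1, -1, -1, -2).

(1, -1, -1, -2)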